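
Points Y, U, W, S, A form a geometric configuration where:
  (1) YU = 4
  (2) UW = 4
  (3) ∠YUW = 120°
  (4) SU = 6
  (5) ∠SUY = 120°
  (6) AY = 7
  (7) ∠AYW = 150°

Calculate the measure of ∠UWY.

Step 1: By the law of cosines on triangle WUY: WY² = 4² + 4² − 2·4·4·cos(120°) = 48, so WY = 4·√3.
Step 2: By the inverse law of cosines on triangle UWY: cos(∠UWY) = (4² + (4·√3)² − 4²) / (2·4·4·√3) = 48/55.43 = 0.866, so ∠UWY = 30°.

Therefore, the measure of angle ∠UWY = 30°.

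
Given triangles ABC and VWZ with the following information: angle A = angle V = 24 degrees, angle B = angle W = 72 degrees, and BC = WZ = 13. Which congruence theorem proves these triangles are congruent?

Consider the given information: angle A = angle V = 24 degrees, angle B = angle W = 72 degrees, and BC = WZ = 13
This is not SAS or HL: SAS requires two sides and the included angle between them. HL only applies to right triangles with matching hypotenuse and leg.
The correct criterion is AAS. Two pairs of corresponding angles and a non-included side are equal (Angle-Angle-Side).

AAS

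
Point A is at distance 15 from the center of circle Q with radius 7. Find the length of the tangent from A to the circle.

tangent = √(d² - r²) = √(15² - 7²) = √(225 - 49) = √176 = 4*sqrt(11)

4*sqrt(11)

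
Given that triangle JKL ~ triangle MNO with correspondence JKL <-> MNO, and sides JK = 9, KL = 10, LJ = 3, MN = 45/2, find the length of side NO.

Similar triangles have proportional sides. Setting up the proportion:
MN / JK = NO / KL
45/2 / 9 = NO / 10
NO = 10 * 45/2 / 9 = 25.

25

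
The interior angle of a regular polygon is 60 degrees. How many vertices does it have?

Exterior angle = 180 - 60 = 120. n = 360 / 120 = 3.

3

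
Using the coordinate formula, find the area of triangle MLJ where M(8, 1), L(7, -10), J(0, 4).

Shoelace: Area = (1/2)|8(-10-4) + 7(4-1) + 0(1--10)| = (1/2)(91) = 91/2

91/2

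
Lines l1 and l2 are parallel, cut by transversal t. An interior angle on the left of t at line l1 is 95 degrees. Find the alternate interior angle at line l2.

Alternate interior angles formed by parallel lines and a transversal are equal.
The given angle is 95 degrees.
The alternate interior angle = 95 degrees.

95 degrees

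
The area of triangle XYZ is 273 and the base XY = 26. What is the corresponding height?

Area = (1/2) * base * height
height = 2 * Area / base
height = 2 * 273 / 26
height = 546 / 26
height = 21

21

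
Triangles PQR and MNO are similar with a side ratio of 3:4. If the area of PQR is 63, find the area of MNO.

For similar figures, the area ratio equals the square of the side ratio.
Side ratio (PQR to MNO) = 3:4, so area ratio = 3^2:4^2 = 9:16.
If the area of PQR is 63, then the area of MNO = 63 * (16/9) = 112.

112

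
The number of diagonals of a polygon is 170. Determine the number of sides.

Using d = n(n - 3)/2, we solve 170 = n(n - 3)/2.
So n(n - 3) = 340.
Testing n = 20: 20 * 17 = 340 = 340. Correct.
The polygon has 20 sides.

20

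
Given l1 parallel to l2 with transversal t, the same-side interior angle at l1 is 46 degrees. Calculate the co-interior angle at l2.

Co-interior angles sum to 180: 180 - 46 = 134 degrees.

134 degrees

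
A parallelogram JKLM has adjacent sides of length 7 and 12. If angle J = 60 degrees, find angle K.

Opposite sides of a parallelogram are parallel, so consecutive angles form co-interior angles on a transversal.
Co-interior angles sum to 180°, giving angle K = 180 - 60 = 120 degrees.

120 degrees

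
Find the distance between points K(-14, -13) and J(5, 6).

d = sqrt((5 - -14)^2 + (6 - -13)^2)
d = sqrt(19^2 + 19^2)
d = sqrt(361 + 361)
d = sqrt(722) = 19*sqrt(2)

19*sqrt(2)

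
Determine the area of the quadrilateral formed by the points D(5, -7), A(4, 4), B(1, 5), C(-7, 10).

The Shoelace formula works by pairing each vertex with the next (cycling back to the first).
For each pair, compute x_i*y_(i+1) - x_(i+1)*y_i:
  (5*4 - 4*-7) = 48
  (4*5 - 1*4) = 16
  (1*10 - -7*5) = 45
  (-7*-7 - 5*10) = -1
Taking half the absolute value of the total: Area = (1/2)(108) = 54.

54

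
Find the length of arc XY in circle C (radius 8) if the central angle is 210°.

The full circumference is 2πr = 2π(8) = 16*pi.
The arc spans 210° out of 360°, which is a fraction of 7/12.
Arc length = 16*pi × 7/12 = 28*pi/3.

28*pi/3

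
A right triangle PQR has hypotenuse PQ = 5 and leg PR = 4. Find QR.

By the Pythagorean theorem: QR^2 = PQ^2 - PR^2
QR^2 = 5^2 - 4^2 = 25 - 16 = 9
QR = sqrt(9) = 3

3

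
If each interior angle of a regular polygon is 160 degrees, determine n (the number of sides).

Exterior angle = 180 - 160 = 20. n = 360 / 20 = 18.

18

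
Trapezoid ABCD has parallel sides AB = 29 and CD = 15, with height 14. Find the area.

Area of a trapezoid = (base1 + base2) * height / 2
Area = (29 + 15) * 14 / 2
Area = 44 * 14 / 2
Area = 616 / 2
Area = 308

308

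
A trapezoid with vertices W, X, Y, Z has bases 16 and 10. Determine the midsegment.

The midsegment of a trapezoid = (base1 + base2) / 2
midsegment = (16 + 10) / 2
midsegment = 26 / 2
midsegment = 13

13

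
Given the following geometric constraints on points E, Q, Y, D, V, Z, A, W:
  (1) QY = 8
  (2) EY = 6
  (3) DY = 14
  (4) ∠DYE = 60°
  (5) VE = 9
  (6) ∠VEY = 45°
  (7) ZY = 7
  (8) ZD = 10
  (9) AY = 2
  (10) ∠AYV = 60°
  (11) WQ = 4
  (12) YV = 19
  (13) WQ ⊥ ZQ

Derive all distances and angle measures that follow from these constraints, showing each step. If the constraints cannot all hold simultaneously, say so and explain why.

These constraints are not satisfiable: by the triangle inequality in triangle EYV, (2) EY = 6 and (5) VE = 9 force YV ≤ 6 + 9 = 15, but (12) says YV = 19. No planar figure meets all of them, so nothing further can be derived.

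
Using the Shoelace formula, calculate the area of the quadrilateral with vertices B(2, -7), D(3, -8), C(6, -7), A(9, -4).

The Shoelace formula works by pairing each vertex with the next (cycling back to the first).
For each pair, compute x_i*y_(i+1) - x_(i+1)*y_i:
  (2*-8 - 3*-7) = 5
  (3*-7 - 6*-8) = 27
  (6*-4 - 9*-7) = 39
  (9*-7 - 2*-4) = -55
Taking half the absolute value of the total: Area = (1/2)(16) = 8.

8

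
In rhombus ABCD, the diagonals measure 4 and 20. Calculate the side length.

The diagonals of a rhombus bisect each other at right angles.
Half-diagonals: 4/2 = 2 and 20/2 = 10
side = sqrt(2^2 + 10^2)
side = sqrt(4 + 100)
side = sqrt(104) = 2*sqrt(26)

2*sqrt(26)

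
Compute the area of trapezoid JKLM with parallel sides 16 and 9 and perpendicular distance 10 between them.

Area = (16 + 9) * 10 / 2 = 250 / 2 = 125

125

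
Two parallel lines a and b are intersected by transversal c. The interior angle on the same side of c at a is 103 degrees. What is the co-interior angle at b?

Co-interior (same-side interior) angles are between the parallel lines on the same side of the transversal.
Unlike corresponding or alternate interior angles, they are supplementary rather than equal.
So the angle = 180 - 103 = 77 degrees.

77 degrees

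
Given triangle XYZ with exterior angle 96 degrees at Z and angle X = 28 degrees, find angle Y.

By the exterior angle theorem: exterior angle = sum of remote interior angles.
96 = 28 + angle Y
angle Y = 96 - 28 = 68 degrees

68 degrees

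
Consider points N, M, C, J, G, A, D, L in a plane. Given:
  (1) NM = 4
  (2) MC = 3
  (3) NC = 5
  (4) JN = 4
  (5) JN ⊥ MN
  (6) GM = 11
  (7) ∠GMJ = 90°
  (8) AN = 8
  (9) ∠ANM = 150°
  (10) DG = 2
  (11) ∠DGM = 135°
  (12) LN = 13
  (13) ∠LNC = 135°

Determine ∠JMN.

Step 1: By the law of cosines on triangle MNJ: MJ² = 4² + 4² − 2·4·4·cos(90°) = 32, so MJ = 4·√2.
Step 2: By the inverse law of cosines on triangle JMN: cos(∠JMN) = ((4·√2)² + 4² − 4²) / (2·4·√2·4) = 32/45.25 = 0.7071, so ∠JMN = 45°.

Therefore, the measure of angle ∠JMN = 45°.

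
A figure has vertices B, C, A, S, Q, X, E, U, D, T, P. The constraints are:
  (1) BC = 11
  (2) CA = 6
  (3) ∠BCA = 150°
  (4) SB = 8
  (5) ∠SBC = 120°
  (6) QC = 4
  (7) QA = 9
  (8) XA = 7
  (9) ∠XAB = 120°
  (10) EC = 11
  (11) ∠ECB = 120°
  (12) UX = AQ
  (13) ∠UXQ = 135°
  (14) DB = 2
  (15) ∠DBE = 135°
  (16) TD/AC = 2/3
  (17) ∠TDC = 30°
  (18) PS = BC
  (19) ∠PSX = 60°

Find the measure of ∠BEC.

Step 1: By the law of cosines on triangle ECB: EB² = 11² + 11² − 2·11·11·cos(120°) = 363, so EB = 11·√3.
Step 2: By the inverse law of cosines on triangle BEC: cos(∠BEC) = ((11·√3)² + 11² − 11²) / (2·11·√3·11) = 363/419.16 = 0.866, so ∠BEC = 30°.

Therefore, the measure of angle ∠BEC = 30°.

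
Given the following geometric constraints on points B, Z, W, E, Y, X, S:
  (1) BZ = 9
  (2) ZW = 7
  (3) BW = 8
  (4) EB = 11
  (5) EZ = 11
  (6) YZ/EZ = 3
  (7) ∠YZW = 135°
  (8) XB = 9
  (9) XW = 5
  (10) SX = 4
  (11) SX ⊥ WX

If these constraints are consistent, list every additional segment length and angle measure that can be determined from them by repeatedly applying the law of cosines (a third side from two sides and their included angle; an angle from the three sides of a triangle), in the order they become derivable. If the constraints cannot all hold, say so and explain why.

The constraints are consistent. Derivable facts, in order:
After 1 step:
- WS = √41
- WY ≈ 38.27
- ∠BEZ = 48.3°
- ∠BWX = 84.26°
- ∠BWZ = 73.4°
- ∠BXW = 62.18°
- ∠BZE = 65.85°
- ∠BZW = 58.41°
- ∠EBZ = 65.85°
- ∠WBX = 33.56°
- ∠WBZ = 48.19°
After 2 steps:
- ∠SWX = 38.66°
- ∠WSX = 51.34°
- ∠WYZ = 7.43°
- ∠YWZ = 37.57°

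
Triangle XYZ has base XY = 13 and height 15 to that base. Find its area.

A triangle's area is half the area of a rectangle with the same base and height.
Area = (1/2) * 13 * 15 = 195/2.

195/2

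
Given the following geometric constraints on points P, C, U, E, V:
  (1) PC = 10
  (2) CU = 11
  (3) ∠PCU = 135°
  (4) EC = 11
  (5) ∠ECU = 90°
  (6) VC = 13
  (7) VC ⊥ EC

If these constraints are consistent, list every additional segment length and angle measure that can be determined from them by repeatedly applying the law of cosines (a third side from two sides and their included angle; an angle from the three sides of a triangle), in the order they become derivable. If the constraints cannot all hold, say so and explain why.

The constraints are consistent. Derivable facts, in order:
After 1 step:
- EV ≈ 17.03
- PU ≈ 19.41
- UE = 11·√2
After 2 steps:
- ∠CEU = 45°
- ∠CEV = 49.76°
- ∠CPU = 23.63°
- ∠CUE = 45°
- ∠CUP = 21.37°
- ∠CVE = 40.24°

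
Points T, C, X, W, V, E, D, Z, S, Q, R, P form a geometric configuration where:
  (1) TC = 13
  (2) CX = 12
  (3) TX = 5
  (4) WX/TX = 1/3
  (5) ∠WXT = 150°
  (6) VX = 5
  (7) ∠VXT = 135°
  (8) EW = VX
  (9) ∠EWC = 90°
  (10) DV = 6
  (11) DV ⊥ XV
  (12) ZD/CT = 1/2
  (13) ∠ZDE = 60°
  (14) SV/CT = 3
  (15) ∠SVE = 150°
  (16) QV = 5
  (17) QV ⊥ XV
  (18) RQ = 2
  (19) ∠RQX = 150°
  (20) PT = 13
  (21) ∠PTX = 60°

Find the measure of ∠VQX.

Step 1: By the law of cosines on triangle QVX: QX² = 5² + 5² − 2·5·5·cos(90°) = 50, so QX = 5·√2.
Step 2: By the inverse law of cosines on triangle VQX: cos(∠VQX) = (5² + (5·√2)² − 5²) / (2·5·5·√2) = 50/70.71 = 0.7071, so ∠VQX = 45°.

Therefore, the measure of angle ∠VQX = 45°.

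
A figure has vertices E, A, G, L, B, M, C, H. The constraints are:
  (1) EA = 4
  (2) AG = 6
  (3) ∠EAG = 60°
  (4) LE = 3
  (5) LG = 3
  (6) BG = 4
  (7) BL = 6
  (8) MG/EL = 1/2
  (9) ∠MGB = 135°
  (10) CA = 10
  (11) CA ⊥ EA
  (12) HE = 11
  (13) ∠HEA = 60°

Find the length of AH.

Step 1: By the law of cosines on triangle AEH: AH² = 4² + 11² − 2·4·11·cos(60°) = 93, so AH = √93.

Therefore, the length of AH = √93.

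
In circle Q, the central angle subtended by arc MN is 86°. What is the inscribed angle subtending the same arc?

By the inscribed angle theorem, the inscribed angle is half the central angle.
Inscribed angle = 86° / 2 = 43°

43°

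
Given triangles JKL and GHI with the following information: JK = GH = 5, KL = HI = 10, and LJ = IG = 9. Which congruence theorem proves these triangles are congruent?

Consider the given information: JK = GH = 5, KL = HI = 10, and LJ = IG = 9
This is not SAS or HL: SAS requires two sides and the included angle between them. HL only applies to right triangles with matching hypotenuse and leg.
The correct criterion is SSS. All three pairs of corresponding sides are equal (Side-Side-Side).

SSS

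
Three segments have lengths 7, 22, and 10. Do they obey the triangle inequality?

Check the triangle inequality: 7 + 10 = 17 ≤ 22.
Since the sum of two sides does not exceed the third, no triangle can be formed.

No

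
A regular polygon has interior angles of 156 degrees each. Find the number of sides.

Each interior angle of a regular n-gon is (n - 2) * 180 / n.
Setting this equal to 156:
(n - 2) * 180 / n = 156
Each exterior angle = 180 - 156 = 24 degrees.
Since exterior angles sum to 360: n = 360 / 24 = 15.

15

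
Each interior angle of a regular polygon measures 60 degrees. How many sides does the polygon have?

Each interior angle of a regular n-gon is (n - 2) * 180 / n.
Setting this equal to 60:
(n - 2) * 180 / n = 60
Each exterior angle = 180 - 60 = 120 degrees.
Since exterior angles sum to 360: n = 360 / 120 = 3.

3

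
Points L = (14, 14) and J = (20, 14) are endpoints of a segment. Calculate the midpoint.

The midpoint is the point halfway along the segment.
Move half the horizontal distance: 14 + (20 - 14)/2 = 14 + 6/2 = 17
Move half the vertical distance: 14 + (14 - 14)/2 = 14 + 0/2 = 14
Midpoint = (17, 14)

(17, 14)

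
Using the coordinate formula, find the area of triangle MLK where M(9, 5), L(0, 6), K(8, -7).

Shoelace: Area = (1/2)|9(6--7) + 0(-7-5) + 8(5-6)| = (1/2)(109) = 109/2

109/2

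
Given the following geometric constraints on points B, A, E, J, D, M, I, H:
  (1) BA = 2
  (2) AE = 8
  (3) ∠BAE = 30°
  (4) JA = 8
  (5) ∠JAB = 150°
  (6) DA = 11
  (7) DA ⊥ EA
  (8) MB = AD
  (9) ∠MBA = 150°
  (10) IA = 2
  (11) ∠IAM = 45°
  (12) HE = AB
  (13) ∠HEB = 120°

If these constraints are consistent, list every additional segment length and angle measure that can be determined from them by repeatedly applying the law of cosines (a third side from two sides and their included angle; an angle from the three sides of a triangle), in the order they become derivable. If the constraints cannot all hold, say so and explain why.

The constraints are consistent. Derivable facts, in order:
After 1 step:
- AM ≈ 12.77
- BE ≈ 6.35
- BJ ≈ 9.78
- ED = √185
After 2 steps:
- BH ≈ 7.55
- MI ≈ 11.44
- ∠ABE = 140.94°
- ∠ABJ = 24.13°
- ∠ADE = 36.03°
- ∠AEB = 9.06°
- ∠AED = 53.97°
- ∠AJB = 5.87°
- ∠AMB = 4.49°
- ∠BAM = 25.51°
After 3 steps:
- ∠AIM = 127.9°
- ∠AMI = 7.1°
- ∠BHE = 46.74°
- ∠EBH = 13.26°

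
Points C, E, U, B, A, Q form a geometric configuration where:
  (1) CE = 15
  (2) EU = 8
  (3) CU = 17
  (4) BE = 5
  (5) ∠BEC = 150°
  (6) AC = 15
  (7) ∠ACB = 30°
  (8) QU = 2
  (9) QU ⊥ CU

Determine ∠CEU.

Step 1: By the inverse law of cosines on triangle CEU: cos(∠CEU) = (15² + 8² − 17²) / (2·15·8) = 0/240 = 0, so ∠CEU = 90°.

Therefore, the measure of angle ∠CEU = 90°.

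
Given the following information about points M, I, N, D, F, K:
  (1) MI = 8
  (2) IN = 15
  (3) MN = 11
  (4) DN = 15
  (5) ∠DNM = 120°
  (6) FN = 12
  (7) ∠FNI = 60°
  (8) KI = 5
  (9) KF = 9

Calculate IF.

Step 1: By the law of cosines on triangle INF: IF² = 15² + 12² − 2·15·12·cos(60°) = 189, so IF = 3·√21.

Therefore, the length of IF = 3·√21.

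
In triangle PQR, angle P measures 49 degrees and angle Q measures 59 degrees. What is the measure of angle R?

Let angle R = x. Then 49 + 59 + x = 180.
x = 180 - 108 = 72 degrees.

72 degrees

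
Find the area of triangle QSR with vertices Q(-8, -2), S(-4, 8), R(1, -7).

Shoelace: Area = (1/2)|-8(8--7) + -4(-7--2) + 1(-2-8)| = (1/2)(110) = 55

55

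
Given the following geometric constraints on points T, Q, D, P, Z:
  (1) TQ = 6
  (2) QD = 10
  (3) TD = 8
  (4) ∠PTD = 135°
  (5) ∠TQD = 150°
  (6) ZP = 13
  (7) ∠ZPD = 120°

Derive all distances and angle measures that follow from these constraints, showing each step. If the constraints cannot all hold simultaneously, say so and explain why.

These constraints are not satisfiable: (1), (2) and (3) fix all three sides of triangle TQD, so by the law of cosines cos(∠TQD) = (6² + 10² − 8²) / (2·6·10) = 0.6000, i.e. ∠TQD ≈ 53.13°, which contradicts (5) ∠TQD = 150°. No planar figure meets all of them, so nothing further can be derived.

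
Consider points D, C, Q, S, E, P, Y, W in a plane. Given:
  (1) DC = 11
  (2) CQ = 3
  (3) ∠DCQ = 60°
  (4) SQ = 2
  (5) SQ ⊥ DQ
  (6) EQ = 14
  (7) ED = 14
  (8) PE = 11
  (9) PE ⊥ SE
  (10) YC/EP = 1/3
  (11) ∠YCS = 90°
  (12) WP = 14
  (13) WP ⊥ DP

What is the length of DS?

Step 1: By the law of cosines on triangle DCQ: DQ² = 11² + 3² − 2·11·3·cos(60°) = 97, so DQ = √97.
Step 2: By the law of cosines on triangle DQS: DS² = √97² + 2² − 2·√97·2·cos(90°) = 101, so DS = √101.

Therefore, the length of DS = √101.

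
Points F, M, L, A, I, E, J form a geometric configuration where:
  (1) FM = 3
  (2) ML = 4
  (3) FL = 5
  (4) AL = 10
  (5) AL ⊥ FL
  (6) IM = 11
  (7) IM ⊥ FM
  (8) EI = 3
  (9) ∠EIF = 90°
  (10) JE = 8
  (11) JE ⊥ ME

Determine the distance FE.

Step 1: By the law of cosines on triangle FMI: FI² = 3² + 11² − 2·3·11·cos(90°) = 130, so FI = √130.
Step 2: By the law of cosines on triangle FIE: FE² = √130² + 3² − 2·√130·3·cos(90°) = 139, so FE = √139.

Therefore, the length of FE = √139.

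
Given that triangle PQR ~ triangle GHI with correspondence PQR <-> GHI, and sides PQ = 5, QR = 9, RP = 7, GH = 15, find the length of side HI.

Since the triangles are similar, the ratio of corresponding sides is constant.
Scale factor k = GH / PQ = 15 / 5 = 3
HI = k * QR = 3 * 9 = 27

27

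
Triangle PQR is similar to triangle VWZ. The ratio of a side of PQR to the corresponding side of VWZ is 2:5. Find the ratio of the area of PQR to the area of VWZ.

Area scales with the square of linear dimensions. If every length is multiplied by 2/5, then the area is multiplied by (2/5)^2 = 4/25.
The area ratio is 4:25.

4:25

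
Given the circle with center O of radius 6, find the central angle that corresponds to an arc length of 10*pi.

The full circumference is 2πr = 12*pi.
The arc is 10*pi / 12*pi = 5/6 of the full circle.
So the central angle = 5/6 × 360° = 300°.

300°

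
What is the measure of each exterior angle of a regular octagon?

Each exterior angle of a regular n-gon is 360 / n.
For n = 8: 360 / 8 = 45 degrees.

45 degrees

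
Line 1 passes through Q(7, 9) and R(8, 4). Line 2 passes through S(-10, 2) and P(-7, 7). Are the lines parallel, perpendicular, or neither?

Slope of line 1: m1 = (4 - 9)/(8 - 7) = -5/1 = -5
Slope of line 2: m2 = (7 - 2)/(-7 - -10) = 5/3 = 5/3
m1 != m2 and m1*m2 = -25/3 != -1. Neither.

Neither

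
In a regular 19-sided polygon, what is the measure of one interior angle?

Each interior angle of a regular n-gon is (n - 2) * 180 / n.
For n = 19: (19 - 2) * 180 / 19 = 3060/19 = 3060/19 degrees.

3060/19 degrees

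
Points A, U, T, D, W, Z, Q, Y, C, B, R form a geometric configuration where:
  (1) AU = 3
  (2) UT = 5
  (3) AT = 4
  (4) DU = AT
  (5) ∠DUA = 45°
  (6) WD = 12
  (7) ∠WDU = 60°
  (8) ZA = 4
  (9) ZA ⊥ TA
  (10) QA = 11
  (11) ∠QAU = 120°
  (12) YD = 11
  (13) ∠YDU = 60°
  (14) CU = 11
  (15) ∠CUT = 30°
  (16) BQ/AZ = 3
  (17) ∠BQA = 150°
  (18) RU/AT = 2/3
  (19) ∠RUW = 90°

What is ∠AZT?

Step 1: By the law of cosines on triangle ZAT: ZT² = 4² + 4² − 2·4·4·cos(90°) = 32, so ZT = 4·√2.
Step 2: By the inverse law of cosines on triangle AZT: cos(∠AZT) = (4² + (4·√2)² − 4²) / (2·4·4·√2) = 32/45.25 = 0.7071, so ∠AZT = 45°.

Therefore, the measure of angle ∠AZT = 45°.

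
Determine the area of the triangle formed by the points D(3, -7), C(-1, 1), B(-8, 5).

The Shoelace formula computes the area from vertex coordinates by summing cross products.
For vertices (3,-7), (-1,1), (-8,5):
Signed sum = 3*1 - -1*-7 + -1*5 - -8*1 + -8*-7 - 3*5
= -4 + 3 + 41 = 40
Area = (1/2)|40| = 20.

20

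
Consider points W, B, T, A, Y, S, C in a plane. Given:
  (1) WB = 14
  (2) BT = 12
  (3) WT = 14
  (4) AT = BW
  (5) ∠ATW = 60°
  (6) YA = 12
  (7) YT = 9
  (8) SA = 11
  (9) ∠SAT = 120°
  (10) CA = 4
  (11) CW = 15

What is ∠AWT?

From the given relations: AT = BW = 14.
Step 1: By the law of cosines on triangle WTA: WA² = 14² + 14² − 2·14·14·cos(60°) = 196, so WA = 14.
Step 2: By the inverse law of cosines on triangle AWT: cos(∠AWT) = (14² + 14² − 14²) / (2·14·14) = 196/392 = 0.5, so ∠AWT = 60°.

Therefore, the measure of angle ∠AWT = 60°.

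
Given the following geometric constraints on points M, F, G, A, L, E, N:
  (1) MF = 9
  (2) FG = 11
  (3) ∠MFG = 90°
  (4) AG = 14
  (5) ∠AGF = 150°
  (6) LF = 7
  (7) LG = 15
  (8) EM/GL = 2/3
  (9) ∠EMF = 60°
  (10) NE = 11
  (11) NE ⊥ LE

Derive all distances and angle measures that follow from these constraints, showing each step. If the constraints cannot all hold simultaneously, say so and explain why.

The constraints are consistent.

From the given relations:
  EM = 2/3·GL = 2/3·15 = 10

Step 1: From MF = 9, FG = 11, and ∠MFG = 90°, by the law of cosines:
  MG² = MF² + FG² - 2·MF·FG·cos(90°) = 81 + 121 - 0 = 202
  MG ≈ 14.21

Step 2: From FG = 11, GA = 14, and ∠FGA = 150°, by the law of cosines:
  FA² = FG² + GA² - 2·FG·GA·cos(150°) = 121 + 196 + 266.7 = 583.7
  FA ≈ 24.16

Step 3: From FM = 9, ME = 10, and ∠FME = 60°, by the law of cosines:
  FE² = FM² + ME² - 2·FM·ME·cos(60°) = 81 + 100 - 90 = 91
  FE = √91

Step 4: From FG = 11, FL = 7, GL = 15, by the inverse law of cosines:
  cos(∠GFL) = (FG² + FL² - GL²) / (2·FG·FL)
  ∠GFL = 110.92°

Step 5: From GF = 11, GL = 15, FL = 7, by the inverse law of cosines:
  cos(∠FGL) = (GF² + GL² - FL²) / (2·GF·GL)
  ∠FGL = 25.84°

Step 6: From LF = 7, LG = 15, FG = 11, by the inverse law of cosines:
  cos(∠FLG) = (LF² + LG² - FG²) / (2·LF·LG)
  ∠FLG = 43.23°

Step 7: From MF = 9, MG = 14.21, FG = 11, by the inverse law of cosines:
  cos(∠FMG) = (MF² + MG² - FG²) / (2·MF·MG)
  ∠FMG = 50.71°

Step 8: From FA = 24.16, FG = 11, AG = 14, by the inverse law of cosines:
  cos(∠AFG) = (FA² + FG² - AG²) / (2·FA·FG)
  ∠AFG = 16.84°

Step 9: From FE = √91, FM = 9, EM = 10, by the inverse law of cosines:
  cos(∠EFM) = (FE² + FM² - EM²) / (2·FE·FM)
  ∠EFM = 65.21°

Step 10: From GF = 11, GM = 14.21, FM = 9, by the inverse law of cosines:
  cos(∠FGM) = (GF² + GM² - FM²) / (2·GF·GM)
  ∠FGM = 39.29°

Step 11: From AF = 24.16, AG = 14, FG = 11, by the inverse law of cosines:
  cos(∠FAG) = (AF² + AG² - FG²) / (2·AF·AG)
  ∠FAG = 13.16°

Step 12: From EF = √91, EM = 10, FM = 9, by the inverse law of cosines:
  cos(∠FEM) = (EF² + EM² - FM²) / (2·EF·EM)
  ∠FEM = 54.79°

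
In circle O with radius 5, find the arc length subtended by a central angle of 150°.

Arc length = 2π(5)(5/12) = 25*pi/6

25*pi/6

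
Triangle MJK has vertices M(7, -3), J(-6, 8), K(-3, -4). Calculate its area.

Using the Shoelace formula for a triangle:
Area = (1/2)|x0(y1 - y2) + x1(y2 - y0) + x2(y0 - y1)|
Area = (1/2)|7(8 - -4) + -6(-4 - -3) + -3(-3 - 8)|
Area = (1/2)|84 + 6 + 33|
Area = (1/2)|123|
Area = (1/2)(123)
Area = 123/2

123/2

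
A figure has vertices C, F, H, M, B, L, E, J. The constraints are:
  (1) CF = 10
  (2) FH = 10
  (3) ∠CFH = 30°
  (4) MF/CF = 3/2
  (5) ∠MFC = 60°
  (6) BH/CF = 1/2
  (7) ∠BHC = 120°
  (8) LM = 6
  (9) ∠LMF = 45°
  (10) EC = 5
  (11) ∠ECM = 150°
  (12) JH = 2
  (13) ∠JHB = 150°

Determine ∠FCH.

Step 1: By the law of cosines on triangle CFH: CH² = 10² + 10² − 2·10·10·cos(30°) = 26.79, so CH ≈ 5.18.
Step 2: By the inverse law of cosines on triangle FCH: cos(∠FCH) = (10² + 5.18² − 10²) / (2·10·5.18) = 26.79/103.53 = 0.2588, so ∠FCH = 75°.

Therefore, the measure of angle ∠FCH = 75°.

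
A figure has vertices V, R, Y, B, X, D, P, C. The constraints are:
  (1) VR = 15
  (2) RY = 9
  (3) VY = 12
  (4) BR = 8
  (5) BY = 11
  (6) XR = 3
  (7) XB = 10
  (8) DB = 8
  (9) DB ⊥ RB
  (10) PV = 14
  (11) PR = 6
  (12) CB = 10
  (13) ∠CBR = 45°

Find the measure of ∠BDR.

Step 1: By the law of cosines on triangle DBR: DR² = 8² + 8² − 2·8·8·cos(90°) = 128, so DR = 8·√2.
Step 2: By the inverse law of cosines on triangle BDR: cos(∠BDR) = (8² + (8·√2)² − 8²) / (2·8·8·√2) = 128/181.02 = 0.7071, so ∠BDR = 45°.

Therefore, the measure of angle ∠BDR = 45°.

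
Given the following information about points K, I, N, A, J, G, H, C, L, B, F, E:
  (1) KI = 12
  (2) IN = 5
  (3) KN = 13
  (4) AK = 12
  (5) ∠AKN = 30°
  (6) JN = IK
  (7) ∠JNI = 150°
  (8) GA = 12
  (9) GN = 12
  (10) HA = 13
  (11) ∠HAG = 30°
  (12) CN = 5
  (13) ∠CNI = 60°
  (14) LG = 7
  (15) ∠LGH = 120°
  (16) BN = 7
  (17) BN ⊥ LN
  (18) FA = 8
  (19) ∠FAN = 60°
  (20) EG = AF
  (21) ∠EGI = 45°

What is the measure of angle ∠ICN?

Step 1: By the law of cosines on triangle CNI: CI² = 5² + 5² − 2·5·5·cos(60°) = 25, so CI = 5.
Step 2: By the inverse law of cosines on triangle ICN: cos(∠ICN) = (5² + 5² − 5²) / (2·5·5) = 25/50 = 0.5, so ∠ICN = 60°.

Therefore, the measure of angle ∠ICN = 60°.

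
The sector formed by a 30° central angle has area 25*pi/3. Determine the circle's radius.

Sector area A = πr² × θ/360, so r² = 360A / (πθ).
r² = 360 × 25*pi/3 / (π × 30)
r² = 100
r = 10

10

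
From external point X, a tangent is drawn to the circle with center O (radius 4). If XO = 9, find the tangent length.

tangent = √(d² - r²) = √(9² - 4²) = √(81 - 16) = √65 = sqrt(65)

sqrt(65)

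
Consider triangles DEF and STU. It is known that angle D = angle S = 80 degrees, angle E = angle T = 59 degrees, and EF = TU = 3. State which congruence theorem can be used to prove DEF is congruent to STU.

Consider the given information: angle D = angle S = 80 degrees, angle E = angle T = 59 degrees, and EF = TU = 3
This is not SAS or ASA: SAS requires two sides and the included angle between them. ASA requires two angles and the side between them.
The correct criterion is AAS. Two pairs of corresponding angles and a non-included side are equal (Angle-Angle-Side).

AAS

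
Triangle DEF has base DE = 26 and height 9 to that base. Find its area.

Area = (1/2) * base * height
Area = (1/2) * 26 * 9
Area = 117

117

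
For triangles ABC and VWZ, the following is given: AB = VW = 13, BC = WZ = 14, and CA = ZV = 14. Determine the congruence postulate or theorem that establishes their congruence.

The given information matches SSS: All three pairs of corresponding sides are equal (Side-Side-Side).

SSS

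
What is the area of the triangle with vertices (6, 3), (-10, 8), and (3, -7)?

Shoelace: Area = (1/2)|6(8--7) + -10(-7-3) + 3(3-8)| = (1/2)(175) = 175/2

175/2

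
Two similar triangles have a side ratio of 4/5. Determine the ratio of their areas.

Area scales with the square of linear dimensions. If every length is multiplied by 4/5, then the area is multiplied by (4/5)^2 = 16/25.
The area ratio is 16:25.

16:25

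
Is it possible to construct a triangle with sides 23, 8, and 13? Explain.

Check the triangle inequality: 8 + 13 = 21 ≤ 23.
Since the sum of two sides does not exceed the third, no triangle can be formed.

No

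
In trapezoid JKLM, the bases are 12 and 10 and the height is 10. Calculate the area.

Area = (12 + 10) * 10 / 2 = 220 / 2 = 110

110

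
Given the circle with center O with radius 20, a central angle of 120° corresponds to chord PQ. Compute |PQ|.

Chord = 2(20) sin(60°) = 20*sqrt(3)

20*sqrt(3)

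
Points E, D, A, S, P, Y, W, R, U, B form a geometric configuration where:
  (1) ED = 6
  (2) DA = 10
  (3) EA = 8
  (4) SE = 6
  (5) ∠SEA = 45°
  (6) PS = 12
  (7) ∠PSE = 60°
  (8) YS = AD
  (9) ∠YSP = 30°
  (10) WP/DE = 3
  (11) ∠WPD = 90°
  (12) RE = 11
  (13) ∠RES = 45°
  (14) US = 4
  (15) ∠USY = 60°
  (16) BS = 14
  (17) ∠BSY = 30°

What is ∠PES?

Step 1: By the law of cosines on triangle ESP: EP² = 6² + 12² − 2·6·12·cos(60°) = 108, so EP = 6·√3.
Step 2: By the inverse law of cosines on triangle PES: cos(∠PES) = ((6·√3)² + 6² − 12²) / (2·6·√3·6) = 0/124.71 = 0, so ∠PES = 90°.

Therefore, the measure of angle ∠PES = 90°.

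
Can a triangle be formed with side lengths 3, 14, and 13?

Yes.
The triangle inequality requires that the sum of any two sides exceeds the third.
Here 3 + 13 = 16 > 14, so the condition is met.

Yes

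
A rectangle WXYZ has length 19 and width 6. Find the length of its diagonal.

A rectangle's diagonal splits it into two right triangles, with the diagonal as the hypotenuse.
By the Pythagorean theorem, d^2 = 19^2 + 6^2 = 397.
Therefore d = sqrt(397).

sqrt(397)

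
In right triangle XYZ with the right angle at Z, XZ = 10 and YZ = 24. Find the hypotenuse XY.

XY = sqrt(10^2 + 24^2) = sqrt(676) = 26

26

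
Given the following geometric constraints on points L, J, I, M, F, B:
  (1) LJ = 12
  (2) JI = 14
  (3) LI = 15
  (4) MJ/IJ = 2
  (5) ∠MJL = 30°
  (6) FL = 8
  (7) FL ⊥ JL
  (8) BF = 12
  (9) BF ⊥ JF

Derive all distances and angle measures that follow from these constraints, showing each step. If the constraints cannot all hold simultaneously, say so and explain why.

The constraints are consistent.

From the given relations:
  MJ = 2·IJ = 2·14 = 28

Step 1: From LJ = 12, JM = 28, and ∠LJM = 30°, by the law of cosines:
  LM² = LJ² + JM² - 2·LJ·JM·cos(30°) = 144 + 784 - 582 = 346
  LM ≈ 18.6

Step 2: From JL = 12, LF = 8, and ∠JLF = 90°, by the law of cosines:
  JF² = JL² + LF² - 2·JL·LF·cos(90°) = 144 + 64 - 0 = 208
  JF = 4·√13

Step 3: From LI = 15, LJ = 12, IJ = 14, by the inverse law of cosines:
  cos(∠ILJ) = (LI² + LJ² - IJ²) / (2·LI·LJ)
  ∠ILJ = 61.28°

Step 4: From JI = 14, JL = 12, IL = 15, by the inverse law of cosines:
  cos(∠IJL) = (JI² + JL² - IL²) / (2·JI·JL)
  ∠IJL = 69.99°

Step 5: From IJ = 14, IL = 15, JL = 12, by the inverse law of cosines:
  cos(∠JIL) = (IJ² + IL² - JL²) / (2·IJ·IL)
  ∠JIL = 48.74°

Step 6: From JF = 4·√13, FB = 12, and ∠JFB = 90°, by the law of cosines:
  JB² = JF² + FB² - 2·JF·FB·cos(90°) = 208 + 144 - 0 = 352
  JB = 4·√22

Step 7: From LJ = 12, LM = 18.6, JM = 28, by the inverse law of cosines:
  cos(∠JLM) = (LJ² + LM² - JM²) / (2·LJ·LM)
  ∠JLM = 131.18°

Step 8: From JF = 4·√13, JL = 12, FL = 8, by the inverse law of cosines:
  cos(∠FJL) = (JF² + JL² - FL²) / (2·JF·JL)
  ∠FJL = 33.69°

Step 9: From MJ = 28, ML = 18.6, JL = 12, by the inverse law of cosines:
  cos(∠JML) = (MJ² + ML² - JL²) / (2·MJ·ML)
  ∠JML = 18.82°

Step 10: From FJ = 4·√13, FL = 8, JL = 12, by the inverse law of cosines:
  cos(∠JFL) = (FJ² + FL² - JL²) / (2·FJ·FL)
  ∠JFL = 56.31°

Step 11: From JB = 4·√22, JF = 4·√13, BF = 12, by the inverse law of cosines:
  cos(∠BJF) = (JB² + JF² - BF²) / (2·JB·JF)
  ∠BJF = 39.76°

Step 12: From BF = 12, BJ = 4·√22, FJ = 4·√13, by the inverse law of cosines:
  cos(∠FBJ) = (BF² + BJ² - FJ²) / (2·BF·BJ)
  ∠FBJ = 50.24°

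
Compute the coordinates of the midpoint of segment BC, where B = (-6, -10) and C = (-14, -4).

M = ((x₁ + x₂)/2, (y₁ + y₂)/2)
= ((-6 + -14)/2, (-10 + -4)/2)
= (-20/2, -14/2) = (-10, -7)

(-10, -7)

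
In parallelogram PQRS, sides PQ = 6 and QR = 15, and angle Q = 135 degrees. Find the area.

Area = 6 * 15 * sin(135°) = 90 * sqrt(2)/2 = 45*sqrt(2)

45*sqrt(2)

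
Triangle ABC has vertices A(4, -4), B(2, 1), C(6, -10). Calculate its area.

Shoelace: Area = (1/2)|4(1--10) + 2(-10--4) + 6(-4-1)| = (1/2)(2) = 1

1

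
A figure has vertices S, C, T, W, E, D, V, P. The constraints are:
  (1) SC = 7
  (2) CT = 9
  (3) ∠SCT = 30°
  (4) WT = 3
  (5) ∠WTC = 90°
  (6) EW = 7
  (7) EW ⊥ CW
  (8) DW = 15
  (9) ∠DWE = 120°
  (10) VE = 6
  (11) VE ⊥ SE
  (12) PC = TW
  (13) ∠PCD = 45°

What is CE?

Step 1: By the law of cosines on triangle CTW: CW² = 9² + 3² − 2·9·3·cos(90°) = 90, so CW = 3·√10.
Step 2: By the law of cosines on triangle CWE: CE² = (3·√10)² + 7² − 2·3·√10·7·cos(90°) = 139, so CE = √139.

Therefore, the length of CE = √139.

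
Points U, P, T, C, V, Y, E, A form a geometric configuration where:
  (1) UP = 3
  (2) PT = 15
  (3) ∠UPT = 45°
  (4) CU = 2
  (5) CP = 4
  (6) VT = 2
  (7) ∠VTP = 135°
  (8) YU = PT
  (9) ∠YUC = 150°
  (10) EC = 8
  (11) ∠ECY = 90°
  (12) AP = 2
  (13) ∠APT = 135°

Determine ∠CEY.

From the given relations: YU = PT = 15.
Step 1: By the law of cosines on triangle CUY: CY² = 2² + 15² − 2·2·15·cos(150°) = 280.96, so CY ≈ 16.76.
Step 2: By the law of cosines on triangle ECY: EY² = 8² + 16.76² − 2·8·16.76·cos(90°) = 344.96, so EY ≈ 18.57.
Step 3: By the inverse law of cosines on triangle CEY: cos(∠CEY) = (8² + 18.57² − 16.76²) / (2·8·18.57) = 128/297.17 = 0.4307, so ∠CEY = 64.49°.

Therefore, the measure of angle ∠CEY = 64.49°.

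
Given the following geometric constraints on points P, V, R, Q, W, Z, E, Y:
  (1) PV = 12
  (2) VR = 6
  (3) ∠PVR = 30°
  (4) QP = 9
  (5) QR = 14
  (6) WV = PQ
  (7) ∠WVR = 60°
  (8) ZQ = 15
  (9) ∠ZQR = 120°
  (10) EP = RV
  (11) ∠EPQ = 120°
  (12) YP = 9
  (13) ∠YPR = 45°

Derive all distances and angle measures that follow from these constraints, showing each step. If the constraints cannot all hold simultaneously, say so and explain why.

The constraints are consistent.

From the given relations:
  WV = PQ = 9
  EP = RV = 6

Step 1: From PV = 12, VR = 6, and ∠PVR = 30°, by the law of cosines:
  PR² = PV² + VR² - 2·PV·VR·cos(30°) = 144 + 36 - 124.7 = 55.29
  PR ≈ 7.44

Step 2: From RV = 6, VW = 9, and ∠RVW = 60°, by the law of cosines:
  RW² = RV² + VW² - 2·RV·VW·cos(60°) = 36 + 81 - 54 = 63
  RW = 3·√7

Step 3: From RQ = 14, QZ = 15, and ∠RQZ = 120°, by the law of cosines:
  RZ² = RQ² + QZ² - 2·RQ·QZ·cos(120°) = 196 + 225 + 210 = 631
  RZ ≈ 25.12

Step 4: From QP = 9, PE = 6, and ∠QPE = 120°, by the law of cosines:
  QE² = QP² + PE² - 2·QP·PE·cos(120°) = 81 + 36 + 54 = 171
  QE = 3·√19

Step 5: From RP = 7.44, PY = 9, and ∠RPY = 45°, by the law of cosines:
  RY² = RP² + PY² - 2·RP·PY·cos(45°) = 55.29 + 81 - 94.64 = 41.65
  RY ≈ 6.45

Step 6: From PQ = 9, PR = 7.44, QR = 14, by the inverse law of cosines:
  cos(∠QPR) = (PQ² + PR² - QR²) / (2·PQ·PR)
  ∠QPR = 116.49°

Step 7: From PR = 7.44, PV = 12, RV = 6, by the inverse law of cosines:
  cos(∠RPV) = (PR² + PV² - RV²) / (2·PR·PV)
  ∠RPV = 23.79°

Step 8: From RP = 7.44, RQ = 14, PQ = 9, by the inverse law of cosines:
  cos(∠PRQ) = (RP² + RQ² - PQ²) / (2·RP·RQ)
  ∠PRQ = 35.12°

Step 9: From RP = 7.44, RV = 6, PV = 12, by the inverse law of cosines:
  cos(∠PRV) = (RP² + RV² - PV²) / (2·RP·RV)
  ∠PRV = 126.21°

Step 10: From RQ = 14, RZ = 25.12, QZ = 15, by the inverse law of cosines:
  cos(∠QRZ) = (RQ² + RZ² - QZ²) / (2·RQ·RZ)
  ∠QRZ = 31.14°

Step 11: From RV = 6, RW = 3·√7, VW = 9, by the inverse law of cosines:
  cos(∠VRW) = (RV² + RW² - VW²) / (2·RV·RW)
  ∠VRW = 79.11°

Step 12: From QE = 3·√19, QP = 9, EP = 6, by the inverse law of cosines:
  cos(∠EQP) = (QE² + QP² - EP²) / (2·QE·QP)
  ∠EQP = 23.41°

Step 13: From QP = 9, QR = 14, PR = 7.44, by the inverse law of cosines:
  cos(∠PQR) = (QP² + QR² - PR²) / (2·QP·QR)
  ∠PQR = 28.38°

Step 14: From WR = 3·√7, WV = 9, RV = 6, by the inverse law of cosines:
  cos(∠RWV) = (WR² + WV² - RV²) / (2·WR·WV)
  ∠RWV = 40.89°

Step 15: From ZQ = 15, ZR = 25.12, QR = 14, by the inverse law of cosines:
  cos(∠QZR) = (ZQ² + ZR² - QR²) / (2·ZQ·ZR)
  ∠QZR = 28.86°

Step 16: From EP = 6, EQ = 3·√19, PQ = 9, by the inverse law of cosines:
  cos(∠PEQ) = (EP² + EQ² - PQ²) / (2·EP·EQ)
  ∠PEQ = 36.59°

Step 17: From RP = 7.44, RY = 6.45, PY = 9, by the inverse law of cosines:
  cos(∠PRY) = (RP² + RY² - PY²) / (2·RP·RY)
  ∠PRY = 80.44°

Step 18: From YP = 9, YR = 6.45, PR = 7.44, by the inverse law of cosines:
  cos(∠PYR) = (YP² + YR² - PR²) / (2·YP·YR)
  ∠PYR = 54.56°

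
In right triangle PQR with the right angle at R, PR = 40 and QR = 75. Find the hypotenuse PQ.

PQ = sqrt(40^2 + 75^2) = sqrt(7225) = 85

85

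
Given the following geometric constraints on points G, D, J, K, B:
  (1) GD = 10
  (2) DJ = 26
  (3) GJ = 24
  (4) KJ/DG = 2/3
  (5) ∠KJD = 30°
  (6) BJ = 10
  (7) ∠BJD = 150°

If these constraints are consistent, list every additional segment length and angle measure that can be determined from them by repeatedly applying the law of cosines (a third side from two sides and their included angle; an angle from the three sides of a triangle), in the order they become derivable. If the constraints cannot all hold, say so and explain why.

The constraints are consistent. Derivable facts, in order:
After 1 step:
- DB ≈ 35.02
- DK ≈ 20.5
- ∠DGJ = 90°
- ∠DJG = 22.62°
- ∠GDJ = 67.38°
After 2 steps:
- ∠BDJ = 8.21°
- ∠DBJ = 21.79°
- ∠DKJ = 140.64°
- ∠JDK = 9.36°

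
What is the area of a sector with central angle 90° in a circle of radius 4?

Sector area = π(4²)(1/4) = 4*pi

4*pi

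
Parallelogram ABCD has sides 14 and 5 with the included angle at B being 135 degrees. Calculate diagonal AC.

The diagonal of a parallelogram can be found by treating two adjacent sides and the diagonal as a triangle.
Applying the law of cosines with sides 14, 5 and included angle 135°:
d^2 = 196 + 25 - 140*cos(135°) = 70*sqrt(2) + 221
d = sqrt(70*sqrt(2) + 221)

sqrt(70*sqrt(2) + 221)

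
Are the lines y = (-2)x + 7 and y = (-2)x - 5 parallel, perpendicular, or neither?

Slope of line 1: m1 = -2
Slope of line 2: m2 = -2
Two lines are parallel if and only if they have equal slopes (or both are vertical).
Here m1 = m2 = -2, confirming the lines are parallel.

Parallel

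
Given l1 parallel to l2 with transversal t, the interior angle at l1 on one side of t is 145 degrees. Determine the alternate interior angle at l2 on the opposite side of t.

Alternate interior angles are equal: 145 degrees.

145 degrees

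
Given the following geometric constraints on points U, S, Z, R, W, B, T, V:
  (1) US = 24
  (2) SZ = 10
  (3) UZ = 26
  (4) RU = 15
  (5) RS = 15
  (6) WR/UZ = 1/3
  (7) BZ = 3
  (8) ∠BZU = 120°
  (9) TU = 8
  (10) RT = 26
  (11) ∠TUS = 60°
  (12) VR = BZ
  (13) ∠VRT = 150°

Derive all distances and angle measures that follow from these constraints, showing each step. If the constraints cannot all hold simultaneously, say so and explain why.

These constraints are not satisfiable: by the triangle inequality in triangle URT, (4) RU = 15 and (9) TU = 8 force RT ≤ 15 + 8 = 23, but (10) says RT = 26. No planar figure meets all of them, so nothing further can be derived.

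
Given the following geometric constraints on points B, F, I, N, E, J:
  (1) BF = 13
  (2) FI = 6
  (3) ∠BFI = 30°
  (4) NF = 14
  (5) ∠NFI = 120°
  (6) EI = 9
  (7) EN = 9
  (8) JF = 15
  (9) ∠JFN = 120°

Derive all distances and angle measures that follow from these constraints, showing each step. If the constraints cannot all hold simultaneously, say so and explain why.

The constraints are consistent.

Step 1: From BF = 13, FI = 6, and ∠BFI = 30°, by the law of cosines:
  BI² = BF² + FI² - 2·BF·FI·cos(30°) = 169 + 36 - 135.1 = 69.9
  BI ≈ 8.36

Step 2: From IF = 6, FN = 14, and ∠IFN = 120°, by the law of cosines:
  IN² = IF² + FN² - 2·IF·FN·cos(120°) = 36 + 196 + 84 = 316
  IN = 2·√79

Step 3: From NF = 14, FJ = 15, and ∠NFJ = 120°, by the law of cosines:
  NJ² = NF² + FJ² - 2·NF·FJ·cos(120°) = 196 + 225 + 210 = 631
  NJ ≈ 25.12

Step 4: From BF = 13, BI = 8.36, FI = 6, by the inverse law of cosines:
  cos(∠FBI) = (BF² + BI² - FI²) / (2·BF·BI)
  ∠FBI = 21.03°

Step 5: From IB = 8.36, IF = 6, BF = 13, by the inverse law of cosines:
  cos(∠BIF) = (IB² + IF² - BF²) / (2·IB·IF)
  ∠BIF = 128.97°

Step 6: From IE = 9, IN = 2·√79, EN = 9, by the inverse law of cosines:
  cos(∠EIN) = (IE² + IN² - EN²) / (2·IE·IN)
  ∠EIN = 9.04°

Step 7: From IF = 6, IN = 2·√79, FN = 14, by the inverse law of cosines:
  cos(∠FIN) = (IF² + IN² - FN²) / (2·IF·IN)
  ∠FIN = 43°

Step 8: From NE = 9, NI = 2·√79, EI = 9, by the inverse law of cosines:
  cos(∠ENI) = (NE² + NI² - EI²) / (2·NE·NI)
  ∠ENI = 9.04°

Step 9: From NF = 14, NI = 2·√79, FI = 6, by the inverse law of cosines:
  cos(∠FNI) = (NF² + NI² - FI²) / (2·NF·NI)
  ∠FNI = 17°

Step 10: From NF = 14, NJ = 25.12, FJ = 15, by the inverse law of cosines:
  cos(∠FNJ) = (NF² + NJ² - FJ²) / (2·NF·NJ)
  ∠FNJ = 31.14°

Step 11: From EI = 9, EN = 9, IN = 2·√79, by the inverse law of cosines:
  cos(∠IEN) = (EI² + EN² - IN²) / (2·EI·EN)
  ∠IEN = 161.92°

Step 12: From JF = 15, JN = 25.12, FN = 14, by the inverse law of cosines:
  cos(∠FJN) = (JF² + JN² - FN²) / (2·JF·JN)
  ∠FJN = 28.86°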